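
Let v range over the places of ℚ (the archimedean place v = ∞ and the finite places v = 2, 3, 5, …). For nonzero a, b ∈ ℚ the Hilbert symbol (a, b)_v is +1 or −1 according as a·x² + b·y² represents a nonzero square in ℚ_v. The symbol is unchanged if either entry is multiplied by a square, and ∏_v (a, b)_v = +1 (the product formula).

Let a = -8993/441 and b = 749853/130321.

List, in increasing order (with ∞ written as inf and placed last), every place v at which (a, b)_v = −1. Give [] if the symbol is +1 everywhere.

[17, 29]

Mod squares: a ≡ -17, b ≡ 493. Check v ∈ {∞, 2, 3, 7, 13, 17, 19, 23, 29}.
v=17: a=17^1·(≡2), b=17^1·(≡6) mod 17; (2|17)=+1, (6|17)=-1; (−1)^{1·1·8}·(+1)^1·(-1)^1 = -1.
v=3: a=3^-2·(≡1), b=3^2·(≡1) mod 3; (1|3)=+1, (1|3)=+1; (−1)^{-2·2·1}·(+1)^2·(+1)^-2 = +1.
v=∞: -17 < 0 and 493 > 0  ⇒  (a,b)_∞ = +1.
v=19: a=19^0·(≡8), b=19^-4·(≡18) mod 19; (8|19)=-1, (18|19)=-1; (−1)^{0·-4·9}·(-1)^-4·(-1)^0 = +1.
v=23: a=23^2·(≡13), b=23^0·(≡10) mod 23; (13|23)=+1, (10|23)=-1; (−1)^{2·0·11}·(+1)^0·(-1)^2 = +1.
v=13: a=13^0·(≡10), b=13^2·(≡12) mod 13; (10|13)=+1, (12|13)=+1; (−1)^{0·2·6}·(+1)^2·(+1)^0 = +1.
v=7: a=7^-2·(≡1), b=7^0·(≡3) mod 7; (1|7)=+1, (3|7)=-1; (−1)^{-2·0·3}·(+1)^0·(-1)^-2 = +1.
v=2: v_2(a)=0, v_2(b)=0; units ≡ 7, 5 (mod 8); ε·ε+αω+βω = 1·0+0·1+0·0 ≡ 0  ⇒  (a,b)_2 = +1.
v=29: a=29^0·(≡14), b=29^1·(≡8) mod 29; (14|29)=-1, (8|29)=-1; (−1)^{0·1·14}·(-1)^1·(-1)^0 = -1.
|Ram(-17, 493)| = 2, even; anisotropic at {17, 29}.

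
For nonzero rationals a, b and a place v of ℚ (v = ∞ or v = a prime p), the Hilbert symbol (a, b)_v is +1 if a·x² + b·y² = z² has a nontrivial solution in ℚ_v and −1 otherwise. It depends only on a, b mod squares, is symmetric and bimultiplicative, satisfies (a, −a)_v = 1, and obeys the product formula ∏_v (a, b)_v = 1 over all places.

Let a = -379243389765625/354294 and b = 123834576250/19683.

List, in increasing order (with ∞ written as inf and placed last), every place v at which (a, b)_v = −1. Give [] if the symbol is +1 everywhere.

Mod squares: a ≡ -10230, b ≡ 2046. Check v ∈ {∞, 2, 3, 5, 7, 11, 31}.
v=3: a=3^-11·(≡1), b=3^-9·(≡1) mod 3; (1|3)=+1, (1|3)=+1; (−1)^{-11·-9·1}·(+1)^-9·(+1)^-11 = -1.
v=5: a=5^7·(≡4), b=5^4·(≡4) mod 5; (4|5)=+1, (4|5)=+1; (−1)^{7·4·2}·(+1)^4·(+1)^7 = +1.
v=2: v_2(a)=-1, v_2(b)=1; units ≡ 5, 7 (mod 8); ε·ε+αω+βω = 0·1+-1·0+1·1 ≡ 1  ⇒  (a,b)_2 = -1.
v=31: a=31^1·(≡23), b=31^1·(≡16) mod 31; (23|31)=-1, (16|31)=+1; (−1)^{1·1·15}·(-1)^1·(+1)^1 = +1.
v=11: a=11^3·(≡4), b=11^3·(≡6) mod 11; (4|11)=+1, (6|11)=-1; (−1)^{3·3·5}·(+1)^3·(-1)^3 = +1.
v=∞: -10230 < 0 and 2046 > 0  ⇒  (a,b)_∞ = +1.
v=7: a=7^6·(≡2), b=7^4·(≡2) mod 7; (2|7)=+1, (2|7)=+1; (−1)^{6·4·3}·(+1)^4·(+1)^6 = +1.
Ram(-10230, 2046) = {2, 3}; no ℚ_2-point on the conic.

[2, 3]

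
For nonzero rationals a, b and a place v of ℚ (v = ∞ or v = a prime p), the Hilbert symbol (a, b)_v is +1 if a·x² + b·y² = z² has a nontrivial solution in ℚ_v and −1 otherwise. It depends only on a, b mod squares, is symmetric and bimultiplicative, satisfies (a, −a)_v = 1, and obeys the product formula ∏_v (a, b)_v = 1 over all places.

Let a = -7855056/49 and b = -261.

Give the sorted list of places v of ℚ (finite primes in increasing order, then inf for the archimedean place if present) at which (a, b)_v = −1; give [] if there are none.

Mod squares: a ≡ -6061, b ≡ -29. Check v ∈ {∞, 2, 3, 7, 11, 19, 29}.
v=19: a=19^1·(≡17), b=19^0·(≡5) mod 19; (17|19)=+1, (5|19)=+1; (−1)^{1·0·9}·(+1)^0·(+1)^1 = +1.
v=3: a=3^4·(≡2), b=3^2·(≡1) mod 3; (2|3)=-1, (1|3)=+1; (−1)^{4·2·1}·(-1)^2·(+1)^4 = +1.
v=∞: -6061 < 0 and -29 < 0  ⇒  (a,b)_∞ = -1.
v=29: a=29^1·(≡23), b=29^1·(≡20) mod 29; (23|29)=+1, (20|29)=+1; (−1)^{1·1·14}·(+1)^1·(+1)^1 = +1.
v=2: v_2(a)=4, v_2(b)=0; units ≡ 3, 3 (mod 8); ε·ε+αω+βω = 1·1+4·1+0·1 ≡ 1  ⇒  (a,b)_2 = -1.
v=11: a=11^1·(≡7), b=11^0·(≡3) mod 11; (7|11)=-1, (3|11)=+1; (−1)^{1·0·5}·(-1)^0·(+1)^1 = +1.
v=7: a=7^-2·(≡1), b=7^0·(≡5) mod 7; (1|7)=+1, (5|7)=-1; (−1)^{-2·0·3}·(+1)^0·(-1)^-2 = +1.
(-6061, -29 / ℚ) ramifies at {2, ∞}: a division algebra.

[2, inf]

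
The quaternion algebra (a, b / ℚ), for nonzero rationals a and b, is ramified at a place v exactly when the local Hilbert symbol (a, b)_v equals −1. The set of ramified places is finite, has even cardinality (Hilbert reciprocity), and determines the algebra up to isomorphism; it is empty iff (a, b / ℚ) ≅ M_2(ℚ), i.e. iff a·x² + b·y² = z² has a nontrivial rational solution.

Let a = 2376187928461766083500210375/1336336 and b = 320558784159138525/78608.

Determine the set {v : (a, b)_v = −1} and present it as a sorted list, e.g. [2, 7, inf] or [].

Mod squares: a ≡ 15015, b ≡ 7293. Check v ∈ {∞, 2, 3, 5, 7, 11, 13, 17, 23}.
v=∞: 15015 > 0 and 7293 > 0  ⇒  (a,b)_∞ = +1.
v=5: a=5^3·(≡3), b=5^2·(≡2) mod 5; (3|5)=-1, (2|5)=-1; (−1)^{3·2·2}·(-1)^2·(-1)^3 = -1.
v=3: a=3^11·(≡1), b=3^5·(≡1) mod 3; (1|3)=+1, (1|3)=+1; (−1)^{11·5·1}·(+1)^5·(+1)^11 = -1.
v=13: a=13^1·(≡6), b=13^1·(≡2) mod 13; (6|13)=-1, (2|13)=-1; (−1)^{1·1·6}·(-1)^1·(-1)^1 = +1.
v=11: a=11^5·(≡4), b=11^3·(≡5) mod 11; (4|11)=+1, (5|11)=+1; (−1)^{5·3·5}·(+1)^3·(+1)^5 = -1.
v=7: a=7^13·(≡5), b=7^8·(≡5) mod 7; (5|7)=-1, (5|7)=-1; (−1)^{13·8·3}·(-1)^8·(-1)^13 = -1.
v=2: v_2(a)=-4, v_2(b)=-4; units ≡ 7, 5 (mod 8); ε·ε+αω+βω = 1·0+-4·1+-4·0 ≡ 0  ⇒  (a,b)_2 = +1.
v=17: a=17^-4·(≡15), b=17^-3·(≡15) mod 17; (15|17)=+1, (15|17)=+1; (−1)^{-4·-3·8}·(+1)^-3·(+1)^-4 = +1.
v=23: a=23^2·(≡11), b=23^2·(≡4) mod 23; (11|23)=-1, (4|23)=+1; (−1)^{2·2·11}·(-1)^2·(+1)^2 = +1.
|Ram(15015, 7293)| = 4, even; anisotropic at {3, 5, 7, 11}.

[3, 5, 7, 11]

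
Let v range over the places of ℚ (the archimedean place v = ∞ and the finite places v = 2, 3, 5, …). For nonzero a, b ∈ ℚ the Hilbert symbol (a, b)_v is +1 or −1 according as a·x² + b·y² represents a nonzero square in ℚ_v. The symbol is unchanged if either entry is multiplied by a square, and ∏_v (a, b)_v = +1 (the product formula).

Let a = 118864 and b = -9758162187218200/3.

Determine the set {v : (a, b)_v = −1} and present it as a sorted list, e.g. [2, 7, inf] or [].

Mod squares: a ≡ 7429, b ≡ -18354. Check v ∈ {∞, 2, 3, 5, 7, 17, 19, 23}.
v=2: v_2(a)=4, v_2(b)=3; units ≡ 5, 7 (mod 8); ε·ε+αω+βω = 0·1+4·0+3·1 ≡ 1  ⇒  (a,b)_2 = -1.
v=3: a=3^0·(≡1), b=3^-1·(≡2) mod 3; (1|3)=+1, (2|3)=-1; (−1)^{0·-1·1}·(+1)^-1·(-1)^0 = +1.
v=7: a=7^0·(≡4), b=7^1·(≡3) mod 7; (4|7)=+1, (3|7)=-1; (−1)^{0·1·3}·(+1)^1·(-1)^0 = +1.
v=∞: 7429 > 0 and -18354 < 0  ⇒  (a,b)_∞ = +1.
v=23: a=23^1·(≡16), b=23^3·(≡17) mod 23; (16|23)=+1, (17|23)=-1; (−1)^{1·3·11}·(+1)^3·(-1)^1 = +1.
v=17: a=17^1·(≡5), b=17^4·(≡12) mod 17; (5|17)=-1, (12|17)=-1; (−1)^{1·4·8}·(-1)^4·(-1)^1 = -1.
v=5: a=5^0·(≡4), b=5^2·(≡4) mod 5; (4|5)=+1, (4|5)=+1; (−1)^{0·2·2}·(+1)^2·(+1)^0 = +1.
v=19: a=19^1·(≡5), b=19^3·(≡15) mod 19; (5|19)=+1, (15|19)=-1; (−1)^{1·3·9}·(+1)^3·(-1)^1 = +1.
Ram(7429, -18354) = {2, 17}; no ℚ_2-point on the conic.

[2, 17]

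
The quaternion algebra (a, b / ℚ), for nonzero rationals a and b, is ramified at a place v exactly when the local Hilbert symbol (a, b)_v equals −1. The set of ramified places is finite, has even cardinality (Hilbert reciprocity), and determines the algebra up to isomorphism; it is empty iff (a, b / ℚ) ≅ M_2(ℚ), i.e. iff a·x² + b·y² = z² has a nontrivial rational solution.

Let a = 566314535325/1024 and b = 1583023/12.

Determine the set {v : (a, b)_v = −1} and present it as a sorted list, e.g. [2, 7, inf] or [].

[3, 7, 11, 17]

(a, b) ≡ (74613, 28101) mod (ℚ^×)²; places V = {2, 3, 5, 7, 11, 13, 17, 19, 29, ∞}.
(a,b)_2: α=-10, β=-2; u≡5, v≡5 (mod 8); ε(u)ε(v)=0·0, αω(v)=-10·1, βω(u)=-2·1; sum ≡ 0  ⇒  +1.
(a,b)_17: α=1, u≡5; β=1, v≡15 (mod 17); (5|17)=-1, (15|17)=+1; sign (−1)^0·-1^1·+1^1 = -1.
(a,b)_13: α=0, u≡11; β=2, v≡6 (mod 13); (11|13)=-1, (6|13)=-1; sign (−1)^0·-1^2·-1^0 = +1.
(a,b)_5: α=2, u≡2; β=0, v≡4 (mod 5); (2|5)=-1, (4|5)=+1; sign (−1)^0·-1^0·+1^2 = +1.
(a,b)_29: α=2, u≡7; β=1, v≡8 (mod 29); (7|29)=+1, (8|29)=-1; sign (−1)^0·+1^1·-1^2 = +1.
(a,b)_11: α=1, u≡10; β=0, v≡2 (mod 11); (10|11)=-1, (2|11)=-1; sign (−1)^0·-1^0·-1^1 = -1.
(a,b)_3: α=1, u≡1; β=-1, v≡1 (mod 3); (1|3)=+1, (1|3)=+1; sign (−1)^1·+1^-1·+1^1 = -1.
(a,b)_7: α=1, u≡5; β=0, v≡3 (mod 7); (5|7)=-1, (3|7)=-1; sign (−1)^0·-1^0·-1^1 = -1.
(a,b)_19: α=3, u≡14; β=1, v≡16 (mod 19); (14|19)=-1, (16|19)=+1; sign (−1)^1·-1^1·+1^3 = +1.
(a,b)_∞: sgn(74613)=+, sgn(28101)=+, so +1.
(74613, 28101 / ℚ) ramifies at {3, 7, 11, 17}: a division algebra.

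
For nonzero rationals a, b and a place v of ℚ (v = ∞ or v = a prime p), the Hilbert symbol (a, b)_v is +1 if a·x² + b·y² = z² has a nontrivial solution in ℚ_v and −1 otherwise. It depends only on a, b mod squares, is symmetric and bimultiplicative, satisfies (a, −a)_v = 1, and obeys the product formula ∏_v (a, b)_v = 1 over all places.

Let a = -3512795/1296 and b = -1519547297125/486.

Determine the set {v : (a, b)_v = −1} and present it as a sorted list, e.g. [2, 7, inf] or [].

[2, 5, 11, inf]

(a, b) ≡ (-12155, -510) mod (ℚ^×)²; places V = {2, 3, 5, 11, 13, 17, ∞}.
(a,b)_17: α=3, u≡4; β=3, v≡16 (mod 17); (4|17)=+1, (16|17)=+1; sign (−1)^0·+1^3·+1^3 = +1.
(a,b)_5: α=1, u≡1; β=3, v≡3 (mod 5); (1|5)=+1, (3|5)=-1; sign (−1)^0·+1^3·-1^1 = -1.
(a,b)_13: α=1, u≡9; β=2, v≡10 (mod 13); (9|13)=+1, (10|13)=+1; sign (−1)^0·+1^2·+1^1 = +1.
(a,b)_3: α=-4, u≡1; β=-5, v≡1 (mod 3); (1|3)=+1, (1|3)=+1; sign (−1)^0·+1^-5·+1^-4 = +1.
(a,b)_∞: sgn(-12155)=−, sgn(-510)=−, so -1.
(a,b)_11: α=1, u≡2; β=4, v≡10 (mod 11); (2|11)=-1, (10|11)=-1; sign (−1)^0·-1^4·-1^1 = -1.
(a,b)_2: α=-4, β=-1; u≡5, v≡1 (mod 8); ε(u)ε(v)=0·0, αω(v)=-4·0, βω(u)=-1·1; sum ≡ 1  ⇒  -1.
|Ram(-12155, -510)| = 4, even; anisotropic at {2, 5, 11, ∞}.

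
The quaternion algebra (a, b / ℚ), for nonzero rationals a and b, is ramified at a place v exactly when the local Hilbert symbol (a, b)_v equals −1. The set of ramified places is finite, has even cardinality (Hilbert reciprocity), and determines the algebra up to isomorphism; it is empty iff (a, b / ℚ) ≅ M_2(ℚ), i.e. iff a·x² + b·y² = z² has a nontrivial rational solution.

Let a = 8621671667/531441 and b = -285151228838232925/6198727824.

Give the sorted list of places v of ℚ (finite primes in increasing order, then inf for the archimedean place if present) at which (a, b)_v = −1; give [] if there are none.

(a, b) ≡ (203, -133) mod (ℚ^×)²; places V = {2, 3, 5, 7, 19, 29, ∞}.
(a,b)_29: α=1, u≡28; β=2, v≡18 (mod 29); (28|29)=+1, (18|29)=-1; sign (−1)^0·+1^2·-1^1 = -1.
(a,b)_2: α=0, β=-4; u≡3, v≡3 (mod 8); ε(u)ε(v)=1·1, αω(v)=0·1, βω(u)=-4·1; sum ≡ 1  ⇒  -1.
(a,b)_5: α=0, u≡2; β=2, v≡2 (mod 5); (2|5)=-1, (2|5)=-1; sign (−1)^0·-1^2·-1^0 = +1.
(a,b)_19: α=2, u≡15; β=3, v≡15 (mod 19); (15|19)=-1, (15|19)=-1; sign (−1)^0·-1^3·-1^2 = -1.
(a,b)_3: α=-12, u≡2; β=-18, v≡2 (mod 3); (2|3)=-1, (2|3)=-1; sign (−1)^0·-1^-18·-1^-12 = +1.
(a,b)_∞: sgn(203)=+, sgn(-133)=−, so +1.
(a,b)_7: α=7, u≡4; β=11, v≡2 (mod 7); (4|7)=+1, (2|7)=+1; sign (−1)^1·+1^11·+1^7 = -1.
(203, -133 / ℚ) ramifies at {2, 7, 19, 29}: a division algebra.

[2, 7, 19, 29]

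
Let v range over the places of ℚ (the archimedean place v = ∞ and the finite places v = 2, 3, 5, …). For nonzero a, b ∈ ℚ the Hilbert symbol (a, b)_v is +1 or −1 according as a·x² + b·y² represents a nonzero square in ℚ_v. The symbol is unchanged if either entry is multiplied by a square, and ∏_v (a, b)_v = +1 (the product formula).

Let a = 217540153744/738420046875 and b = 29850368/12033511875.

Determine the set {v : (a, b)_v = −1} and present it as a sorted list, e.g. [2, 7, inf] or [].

[17, 19]

Mod squares: a ≡ 3, b ≡ 3553. Check v ∈ {∞, 2, 3, 5, 7, 11, 17, 19}.
v=3: a=3^-9·(≡1), b=3^-6·(≡1) mod 3; (1|3)=+1, (1|3)=+1; (−1)^{-9·-6·1}·(+1)^-6·(+1)^-9 = +1.
v=∞: 3 > 0 and 3553 > 0  ⇒  (a,b)_∞ = +1.
v=17: a=17^2·(≡14), b=17^1·(≡12) mod 17; (14|17)=-1, (12|17)=-1; (−1)^{2·1·8}·(-1)^1·(-1)^2 = -1.
v=19: a=19^6·(≡8), b=19^3·(≡4) mod 19; (8|19)=-1, (4|19)=+1; (−1)^{6·3·9}·(-1)^3·(+1)^6 = -1.
v=11: a=11^0·(≡9), b=11^-1·(≡5) mod 11; (9|11)=+1, (5|11)=+1; (−1)^{0·-1·5}·(+1)^-1·(+1)^0 = +1.
v=2: v_2(a)=4, v_2(b)=8; units ≡ 3, 1 (mod 8); ε·ε+αω+βω = 1·0+4·0+8·1 ≡ 0  ⇒  (a,b)_2 = +1.
v=7: a=7^-4·(≡3), b=7^-4·(≡2) mod 7; (3|7)=-1, (2|7)=+1; (−1)^{-4·-4·3}·(-1)^-4·(+1)^-4 = +1.
v=5: a=5^-6·(≡3), b=5^-4·(≡2) mod 5; (3|5)=-1, (2|5)=-1; (−1)^{-6·-4·2}·(-1)^-4·(-1)^-6 = +1.
(3, 3553 / ℚ) ramifies at {17, 19}: a division algebra.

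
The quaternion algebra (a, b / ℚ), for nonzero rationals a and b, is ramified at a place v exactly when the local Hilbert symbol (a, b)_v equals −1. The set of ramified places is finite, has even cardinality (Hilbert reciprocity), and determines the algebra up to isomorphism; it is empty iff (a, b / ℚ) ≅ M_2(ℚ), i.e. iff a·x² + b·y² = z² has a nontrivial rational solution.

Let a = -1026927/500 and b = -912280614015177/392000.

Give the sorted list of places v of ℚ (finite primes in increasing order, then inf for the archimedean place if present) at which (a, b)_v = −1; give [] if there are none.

[41, inf]

Mod squares: a ≡ -4715, b ≡ -523365. Check v ∈ {∞, 2, 3, 5, 7, 11, 23, 37, 41}.
v=41: a=41^1·(≡21), b=41^3·(≡35) mod 41; (21|41)=+1, (35|41)=-1; (−1)^{1·3·20}·(+1)^3·(-1)^1 = -1.
v=11: a=11^2·(≡1), b=11^2·(≡5) mod 11; (1|11)=+1, (5|11)=+1; (−1)^{2·2·5}·(+1)^2·(+1)^2 = +1.
v=5: a=5^-3·(≡2), b=5^-3·(≡3) mod 5; (2|5)=-1, (3|5)=-1; (−1)^{-3·-3·2}·(-1)^-3·(-1)^-3 = +1.
v=2: v_2(a)=-2, v_2(b)=-6; units ≡ 5, 3 (mod 8); ε·ε+αω+βω = 0·1+-2·1+-6·1 ≡ 0  ⇒  (a,b)_2 = +1.
v=37: a=37^0·(≡16), b=37^1·(≡26) mod 37; (16|37)=+1, (26|37)=+1; (−1)^{0·1·18}·(+1)^1·(+1)^0 = +1.
v=3: a=3^2·(≡1), b=3^5·(≡1) mod 3; (1|3)=+1, (1|3)=+1; (−1)^{2·5·1}·(+1)^5·(+1)^2 = +1.
v=∞: -4715 < 0 and -523365 < 0  ⇒  (a,b)_∞ = -1.
v=7: a=7^0·(≡5), b=7^-2·(≡1) mod 7; (5|7)=-1, (1|7)=+1; (−1)^{0·-2·3}·(-1)^-2·(+1)^0 = +1.
v=23: a=23^1·(≡1), b=23^3·(≡10) mod 23; (1|23)=+1, (10|23)=-1; (−1)^{1·3·11}·(+1)^3·(-1)^1 = +1.
|Ram(-4715, -523365)| = 2, even; anisotropic at {41, ∞}.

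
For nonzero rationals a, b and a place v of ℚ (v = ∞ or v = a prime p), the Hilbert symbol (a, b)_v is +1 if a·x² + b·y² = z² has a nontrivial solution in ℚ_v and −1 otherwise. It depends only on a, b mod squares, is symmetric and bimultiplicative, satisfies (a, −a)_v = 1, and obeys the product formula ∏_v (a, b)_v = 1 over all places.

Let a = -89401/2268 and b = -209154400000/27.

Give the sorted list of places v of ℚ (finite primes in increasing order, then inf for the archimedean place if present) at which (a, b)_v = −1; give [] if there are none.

[3, 5, 7, 13, 17, inf]

Mod squares: a ≡ -7, b ≡ -23205. Check v ∈ {∞, 2, 3, 5, 7, 13, 17, 23}.
v=5: a=5^0·(≡3), b=5^5·(≡1) mod 5; (3|5)=-1, (1|5)=+1; (−1)^{0·5·2}·(-1)^5·(+1)^0 = -1.
v=17: a=17^0·(≡10), b=17^1·(≡5) mod 17; (10|17)=-1, (5|17)=-1; (−1)^{0·1·8}·(-1)^1·(-1)^0 = -1.
v=∞: -7 < 0 and -23205 < 0  ⇒  (a,b)_∞ = -1.
v=13: a=13^2·(≡5), b=13^3·(≡1) mod 13; (5|13)=-1, (1|13)=+1; (−1)^{2·3·6}·(-1)^3·(+1)^2 = -1.
v=23: a=23^2·(≡6), b=23^0·(≡16) mod 23; (6|23)=+1, (16|23)=+1; (−1)^{2·0·11}·(+1)^0·(+1)^2 = +1.
v=2: v_2(a)=-2, v_2(b)=8; units ≡ 1, 3 (mod 8); ε·ε+αω+βω = 0·1+-2·1+8·0 ≡ 0  ⇒  (a,b)_2 = +1.
v=7: a=7^-1·(≡5), b=7^1·(≡6) mod 7; (5|7)=-1, (6|7)=-1; (−1)^{-1·1·3}·(-1)^1·(-1)^-1 = -1.
v=3: a=3^-4·(≡2), b=3^-3·(≡2) mod 3; (2|3)=-1, (2|3)=-1; (−1)^{-4·-3·1}·(-1)^-3·(-1)^-4 = -1.
Ram(-7, -23205) = {3, 5, 7, 13, 17, ∞}; no ℚ_3-point on the conic.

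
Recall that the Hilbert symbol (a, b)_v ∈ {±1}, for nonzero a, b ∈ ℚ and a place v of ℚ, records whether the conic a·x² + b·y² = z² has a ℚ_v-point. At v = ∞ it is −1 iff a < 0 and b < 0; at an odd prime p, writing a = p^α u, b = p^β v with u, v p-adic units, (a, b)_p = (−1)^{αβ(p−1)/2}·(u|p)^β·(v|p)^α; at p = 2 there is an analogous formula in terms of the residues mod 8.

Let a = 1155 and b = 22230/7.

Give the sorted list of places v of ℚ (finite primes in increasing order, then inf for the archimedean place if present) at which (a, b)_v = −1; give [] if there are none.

[2, 5, 13, 19]

(a, b) ≡ (1155, 17290) mod (ℚ^×)²; places V = {2, 3, 5, 7, 11, 13, 19, ∞}.
(a,b)_13: α=0, u≡11; β=1, v≡1 (mod 13); (11|13)=-1, (1|13)=+1; sign (−1)^0·-1^1·+1^0 = -1.
(a,b)_19: α=0, u≡15; β=1, v≡7 (mod 19); (15|19)=-1, (7|19)=+1; sign (−1)^0·-1^1·+1^0 = -1.
(a,b)_2: α=0, β=1; u≡3, v≡5 (mod 8); ε(u)ε(v)=1·0, αω(v)=0·1, βω(u)=1·1; sum ≡ 1  ⇒  -1.
(a,b)_3: α=1, u≡1; β=2, v≡1 (mod 3); (1|3)=+1, (1|3)=+1; sign (−1)^0·+1^2·+1^1 = +1.
(a,b)_5: α=1, u≡1; β=1, v≡3 (mod 5); (1|5)=+1, (3|5)=-1; sign (−1)^0·+1^1·-1^1 = -1.
(a,b)_∞: sgn(1155)=+, sgn(17290)=+, so +1.
(a,b)_11: α=1, u≡6; β=0, v≡3 (mod 11); (6|11)=-1, (3|11)=+1; sign (−1)^0·-1^0·+1^1 = +1.
(a,b)_7: α=1, u≡4; β=-1, v≡5 (mod 7); (4|7)=+1, (5|7)=-1; sign (−1)^1·+1^-1·-1^1 = +1.
(1155, 17290 / ℚ) ramifies at {2, 5, 13, 19}: a division algebra.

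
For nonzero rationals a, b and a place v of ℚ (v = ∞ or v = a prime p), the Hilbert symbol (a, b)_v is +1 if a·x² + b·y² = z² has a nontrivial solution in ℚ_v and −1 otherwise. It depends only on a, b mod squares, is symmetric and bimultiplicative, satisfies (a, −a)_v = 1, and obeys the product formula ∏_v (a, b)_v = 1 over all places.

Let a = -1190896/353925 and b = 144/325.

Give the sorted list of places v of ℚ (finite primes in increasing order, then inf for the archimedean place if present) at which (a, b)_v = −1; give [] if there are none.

[13, 31]

Mod squares: a ≡ -403, b ≡ 13. Check v ∈ {∞, 2, 3, 5, 7, 11, 13, 31}.
v=∞: -403 < 0 and 13 > 0  ⇒  (a,b)_∞ = +1.
v=31: a=31^1·(≡19), b=31^0·(≡22) mod 31; (19|31)=+1, (22|31)=-1; (−1)^{1·0·15}·(+1)^0·(-1)^1 = -1.
v=11: a=11^-2·(≡3), b=11^0·(≡2) mod 11; (3|11)=+1, (2|11)=-1; (−1)^{-2·0·5}·(+1)^0·(-1)^-2 = +1.
v=5: a=5^-2·(≡2), b=5^-2·(≡3) mod 5; (2|5)=-1, (3|5)=-1; (−1)^{-2·-2·2}·(-1)^-2·(-1)^-2 = +1.
v=2: v_2(a)=4, v_2(b)=4; units ≡ 5, 5 (mod 8); ε·ε+αω+βω = 0·0+4·1+4·1 ≡ 0  ⇒  (a,b)_2 = +1.
v=7: a=7^4·(≡3), b=7^0·(≡6) mod 7; (3|7)=-1, (6|7)=-1; (−1)^{4·0·3}·(-1)^0·(-1)^4 = +1.
v=3: a=3^-2·(≡2), b=3^2·(≡1) mod 3; (2|3)=-1, (1|3)=+1; (−1)^{-2·2·1}·(-1)^2·(+1)^-2 = +1.
v=13: a=13^-1·(≡7), b=13^-1·(≡12) mod 13; (7|13)=-1, (12|13)=+1; (−1)^{-1·-1·6}·(-1)^-1·(+1)^-1 = -1.
Ram(-403, 13) = {13, 31}; no ℚ_13-point on the conic.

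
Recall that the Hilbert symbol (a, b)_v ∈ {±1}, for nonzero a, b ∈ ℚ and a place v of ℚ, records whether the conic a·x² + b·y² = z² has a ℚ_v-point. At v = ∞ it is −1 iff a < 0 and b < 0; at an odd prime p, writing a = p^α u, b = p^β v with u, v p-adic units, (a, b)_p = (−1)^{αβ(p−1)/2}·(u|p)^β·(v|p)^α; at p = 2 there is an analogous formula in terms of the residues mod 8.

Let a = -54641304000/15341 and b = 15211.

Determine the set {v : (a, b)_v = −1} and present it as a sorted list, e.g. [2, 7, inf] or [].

Mod squares: a ≡ -12226835, b ≡ 15211. Check v ∈ {∞, 2, 3, 5, 7, 23, 29, 37, 41, 43, 53}.
v=53: a=53^1·(≡30), b=53^1·(≡22) mod 53; (30|53)=-1, (22|53)=-1; (−1)^{1·1·26}·(-1)^1·(-1)^1 = +1.
v=5: a=5^3·(≡3), b=5^0·(≡1) mod 5; (3|5)=-1, (1|5)=+1; (−1)^{3·0·2}·(-1)^0·(+1)^3 = +1.
v=7: a=7^0·(≡1), b=7^1·(≡3) mod 7; (1|7)=+1, (3|7)=-1; (−1)^{0·1·3}·(+1)^1·(-1)^0 = +1.
v=2: v_2(a)=6, v_2(b)=0; units ≡ 5, 3 (mod 8); ε·ε+αω+βω = 0·1+6·1+0·1 ≡ 0  ⇒  (a,b)_2 = +1.
v=37: a=37^1·(≡14), b=37^0·(≡4) mod 37; (14|37)=-1, (4|37)=+1; (−1)^{1·0·18}·(-1)^0·(+1)^1 = +1.
v=41: a=41^0·(≡31), b=41^1·(≡2) mod 41; (31|41)=+1, (2|41)=+1; (−1)^{0·1·20}·(+1)^1·(+1)^0 = +1.
v=43: a=43^1·(≡17), b=43^0·(≡32) mod 43; (17|43)=+1, (32|43)=-1; (−1)^{1·0·21}·(+1)^0·(-1)^1 = -1.
v=23: a=23^-2·(≡17), b=23^0·(≡8) mod 23; (17|23)=-1, (8|23)=+1; (−1)^{-2·0·11}·(-1)^0·(+1)^-2 = +1.
v=∞: -12226835 < 0 and 15211 > 0  ⇒  (a,b)_∞ = +1.
v=29: a=29^-1·(≡6), b=29^0·(≡15) mod 29; (6|29)=+1, (15|29)=-1; (−1)^{-1·0·14}·(+1)^0·(-1)^-1 = -1.
v=3: a=3^4·(≡1), b=3^0·(≡1) mod 3; (1|3)=+1, (1|3)=+1; (−1)^{4·0·1}·(+1)^0·(+1)^4 = +1.
Ram(-12226835, 15211) = {29, 43}; no ℚ_29-point on the conic.

[29, 43]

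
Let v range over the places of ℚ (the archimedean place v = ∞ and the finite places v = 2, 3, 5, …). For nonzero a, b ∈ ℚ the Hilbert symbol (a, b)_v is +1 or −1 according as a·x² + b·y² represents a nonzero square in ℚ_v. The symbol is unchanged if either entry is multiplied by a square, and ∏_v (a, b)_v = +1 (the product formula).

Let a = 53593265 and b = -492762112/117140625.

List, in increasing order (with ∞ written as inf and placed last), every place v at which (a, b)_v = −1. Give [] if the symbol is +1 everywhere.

(a, b) ≡ (28985, -22661) mod (ℚ^×)²; places V = {2, 3, 5, 7, 11, 17, 19, 31, 43, ∞}.
(a,b)_43: α=2, u≡3; β=1, v≡19 (mod 43); (3|43)=-1, (19|43)=-1; sign (−1)^0·-1^1·-1^2 = -1.
(a,b)_31: α=1, u≡7; β=1, v≡17 (mod 31); (7|31)=+1, (17|31)=-1; sign (−1)^1·+1^1·-1^1 = +1.
(a,b)_17: α=1, u≡14; β=-1, v≡5 (mod 17); (14|17)=-1, (5|17)=-1; sign (−1)^0·-1^-1·-1^1 = +1.
(a,b)_19: α=0, u≡3; β=2, v≡6 (mod 19); (3|19)=-1, (6|19)=+1; sign (−1)^0·-1^2·+1^0 = +1.
(a,b)_∞: sgn(28985)=+, sgn(-22661)=−, so +1.
(a,b)_7: α=0, u≡5; β=-2, v≡3 (mod 7); (5|7)=-1, (3|7)=-1; sign (−1)^0·-1^-2·-1^0 = +1.
(a,b)_2: α=0, β=10; u≡1, v≡3 (mod 8); ε(u)ε(v)=0·1, αω(v)=0·1, βω(u)=10·0; sum ≡ 0  ⇒  +1.
(a,b)_11: α=1, u≡6; β=0, v≡6 (mod 11); (6|11)=-1, (6|11)=-1; sign (−1)^0·-1^0·-1^1 = -1.
(a,b)_5: α=1, u≡3; β=-6, v≡4 (mod 5); (3|5)=-1, (4|5)=+1; sign (−1)^0·-1^-6·+1^1 = +1.
(a,b)_3: α=0, u≡2; β=-2, v≡1 (mod 3); (2|3)=-1, (1|3)=+1; sign (−1)^0·-1^-2·+1^0 = +1.
|Ram(28985, -22661)| = 2, even; anisotropic at {11, 43}.

[11, 43]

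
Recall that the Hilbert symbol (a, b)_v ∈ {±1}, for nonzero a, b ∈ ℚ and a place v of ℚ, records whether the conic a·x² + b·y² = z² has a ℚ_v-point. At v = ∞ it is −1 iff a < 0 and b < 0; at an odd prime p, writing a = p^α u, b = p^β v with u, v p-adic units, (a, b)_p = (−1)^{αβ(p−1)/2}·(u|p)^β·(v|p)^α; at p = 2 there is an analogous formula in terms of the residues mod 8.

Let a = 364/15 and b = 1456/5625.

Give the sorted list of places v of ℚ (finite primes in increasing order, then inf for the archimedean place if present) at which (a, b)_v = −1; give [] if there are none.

(a, b) ≡ (1365, 91) mod (ℚ^×)²; places V = {2, 3, 5, 7, 13, ∞}.
(a,b)_3: α=-1, u≡2; β=-2, v≡1 (mod 3); (2|3)=-1, (1|3)=+1; sign (−1)^0·-1^-2·+1^-1 = +1.
(a,b)_5: α=-1, u≡3; β=-4, v≡4 (mod 5); (3|5)=-1, (4|5)=+1; sign (−1)^0·-1^-4·+1^-1 = +1.
(a,b)_13: α=1, u≡1; β=1, v≡11 (mod 13); (1|13)=+1, (11|13)=-1; sign (−1)^0·+1^1·-1^1 = -1.
(a,b)_∞: sgn(1365)=+, sgn(91)=+, so +1.
(a,b)_7: α=1, u≡3; β=1, v≡3 (mod 7); (3|7)=-1, (3|7)=-1; sign (−1)^1·-1^1·-1^1 = -1.
(a,b)_2: α=2, β=4; u≡5, v≡3 (mod 8); ε(u)ε(v)=0·1, αω(v)=2·1, βω(u)=4·1; sum ≡ 0  ⇒  +1.
|Ram(1365, 91)| = 2, even; anisotropic at {7, 13}.

[7, 13]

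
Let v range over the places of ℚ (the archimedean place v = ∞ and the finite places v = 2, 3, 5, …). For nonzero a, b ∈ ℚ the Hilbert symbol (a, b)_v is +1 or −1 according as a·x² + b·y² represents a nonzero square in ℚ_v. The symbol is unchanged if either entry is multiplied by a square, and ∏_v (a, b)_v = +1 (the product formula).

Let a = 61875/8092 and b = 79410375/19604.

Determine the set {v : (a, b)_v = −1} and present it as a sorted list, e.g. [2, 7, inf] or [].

Mod squares: a ≡ 77, b ≡ 1137235. Check v ∈ {∞, 2, 3, 5, 7, 11, 13, 17, 23, 29, 31}.
v=5: a=5^4·(≡2), b=5^3·(≡2) mod 5; (2|5)=-1, (2|5)=-1; (−1)^{4·3·2}·(-1)^3·(-1)^4 = -1.
v=7: a=7^-1·(≡2), b=7^0·(≡4) mod 7; (2|7)=+1, (4|7)=+1; (−1)^{-1·0·3}·(+1)^0·(+1)^-1 = +1.
v=23: a=23^0·(≡16), b=23^1·(≡9) mod 23; (16|23)=+1, (9|23)=+1; (−1)^{0·1·11}·(+1)^1·(+1)^0 = +1.
v=11: a=11^1·(≡10), b=11^1·(≡6) mod 11; (10|11)=-1, (6|11)=-1; (−1)^{1·1·5}·(-1)^1·(-1)^1 = -1.
v=29: a=29^0·(≡18), b=29^-1·(≡9) mod 29; (18|29)=-1, (9|29)=+1; (−1)^{0·-1·14}·(-1)^-1·(+1)^0 = -1.
v=∞: 77 > 0 and 1137235 > 0  ⇒  (a,b)_∞ = +1.
v=2: v_2(a)=-2, v_2(b)=-2; units ≡ 5, 3 (mod 8); ε·ε+αω+βω = 0·1+-2·1+-2·1 ≡ 0  ⇒  (a,b)_2 = +1.
v=3: a=3^2·(≡2), b=3^4·(≡1) mod 3; (2|3)=-1, (1|3)=+1; (−1)^{2·4·1}·(-1)^4·(+1)^2 = +1.
v=17: a=17^-2·(≡15), b=17^0·(≡3) mod 17; (15|17)=+1, (3|17)=-1; (−1)^{-2·0·8}·(+1)^0·(-1)^-2 = +1.
v=13: a=13^0·(≡10), b=13^-2·(≡8) mod 13; (10|13)=+1, (8|13)=-1; (−1)^{0·-2·6}·(+1)^-2·(-1)^0 = +1.
v=31: a=31^0·(≡30), b=31^1·(≡26) mod 31; (30|31)=-1, (26|31)=-1; (−1)^{0·1·15}·(-1)^1·(-1)^0 = -1.
|Ram(77, 1137235)| = 4, even; anisotropic at {5, 11, 29, 31}.

[5, 11, 29, 31]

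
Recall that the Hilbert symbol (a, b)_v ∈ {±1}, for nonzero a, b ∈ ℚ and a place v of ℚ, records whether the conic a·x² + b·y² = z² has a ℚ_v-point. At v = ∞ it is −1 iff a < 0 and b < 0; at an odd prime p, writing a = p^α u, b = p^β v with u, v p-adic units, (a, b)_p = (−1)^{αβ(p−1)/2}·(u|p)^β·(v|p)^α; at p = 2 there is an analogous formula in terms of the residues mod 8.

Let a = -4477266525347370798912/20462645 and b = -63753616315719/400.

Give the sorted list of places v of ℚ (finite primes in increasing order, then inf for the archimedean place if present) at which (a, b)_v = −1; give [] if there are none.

Mod squares: a ≡ -21607465, b ≡ -319. Check v ∈ {∞, 2, 3, 5, 7, 11, 17, 19, 23, 29, 31}.
v=17: a=17^-4·(≡7), b=17^0·(≡15) mod 17; (7|17)=-1, (15|17)=+1; (−1)^{-4·0·8}·(-1)^0·(+1)^-4 = +1.
v=29: a=29^1·(≡2), b=29^1·(≡15) mod 29; (2|29)=-1, (15|29)=-1; (−1)^{1·1·14}·(-1)^1·(-1)^1 = +1.
v=31: a=31^3·(≡14), b=31^2·(≡15) mod 31; (14|31)=+1, (15|31)=-1; (−1)^{3·2·15}·(+1)^2·(-1)^3 = -1.
v=∞: -21607465 < 0 and -319 < 0  ⇒  (a,b)_∞ = -1.
v=2: v_2(a)=6, v_2(b)=-4; units ≡ 7, 1 (mod 8); ε·ε+αω+βω = 1·0+6·0+-4·0 ≡ 0  ⇒  (a,b)_2 = +1.
v=19: a=19^3·(≡8), b=19^2·(≡6) mod 19; (8|19)=-1, (6|19)=+1; (−1)^{3·2·9}·(-1)^2·(+1)^3 = +1.
v=5: a=5^-1·(≡2), b=5^-2·(≡1) mod 5; (2|5)=-1, (1|5)=+1; (−1)^{-1·-2·2}·(-1)^-2·(+1)^-1 = +1.
v=23: a=23^3·(≡8), b=23^2·(≡9) mod 23; (8|23)=+1, (9|23)=+1; (−1)^{3·2·11}·(+1)^2·(+1)^3 = +1.
v=3: a=3^6·(≡2), b=3^2·(≡2) mod 3; (2|3)=-1, (2|3)=-1; (−1)^{6·2·1}·(-1)^2·(-1)^6 = +1.
v=7: a=7^-2·(≡1), b=7^0·(≡6) mod 7; (1|7)=+1, (6|7)=-1; (−1)^{-2·0·3}·(+1)^0·(-1)^-2 = +1.
v=11: a=11^3·(≡6), b=11^3·(≡5) mod 11; (6|11)=-1, (5|11)=+1; (−1)^{3·3·5}·(-1)^3·(+1)^3 = +1.
|Ram(-21607465, -319)| = 2, even; anisotropic at {31, ∞}.

[31, inf]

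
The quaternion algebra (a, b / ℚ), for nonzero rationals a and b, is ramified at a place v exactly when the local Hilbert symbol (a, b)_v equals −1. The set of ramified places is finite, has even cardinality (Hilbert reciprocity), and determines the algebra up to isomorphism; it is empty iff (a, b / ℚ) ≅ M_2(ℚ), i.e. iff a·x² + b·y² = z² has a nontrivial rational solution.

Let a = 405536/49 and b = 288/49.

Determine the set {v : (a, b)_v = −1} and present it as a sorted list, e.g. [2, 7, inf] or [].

(a, b) ≡ (25346, 2) mod (ℚ^×)²; places V = {2, 3, 7, 19, 23, 29, ∞}.
(a,b)_7: α=-2, u≡5; β=-2, v≡1 (mod 7); (5|7)=-1, (1|7)=+1; sign (−1)^0·-1^-2·+1^-2 = +1.
(a,b)_29: α=1, u≡9; β=0, v≡26 (mod 29); (9|29)=+1, (26|29)=-1; sign (−1)^0·+1^0·-1^1 = -1.
(a,b)_19: α=1, u≡11; β=0, v≡2 (mod 19); (11|19)=+1, (2|19)=-1; sign (−1)^0·+1^0·-1^1 = -1.
(a,b)_∞: sgn(25346)=+, sgn(2)=+, so +1.
(a,b)_23: α=1, u≡20; β=0, v≡4 (mod 23); (20|23)=-1, (4|23)=+1; sign (−1)^0·-1^0·+1^1 = +1.
(a,b)_2: α=5, β=5; u≡1, v≡1 (mod 8); ε(u)ε(v)=0·0, αω(v)=5·0, βω(u)=5·0; sum ≡ 0  ⇒  +1.
(a,b)_3: α=0, u≡2; β=2, v≡2 (mod 3); (2|3)=-1, (2|3)=-1; sign (−1)^0·-1^2·-1^0 = +1.
|Ram(25346, 2)| = 2, even; anisotropic at {19, 29}.

[19, 29]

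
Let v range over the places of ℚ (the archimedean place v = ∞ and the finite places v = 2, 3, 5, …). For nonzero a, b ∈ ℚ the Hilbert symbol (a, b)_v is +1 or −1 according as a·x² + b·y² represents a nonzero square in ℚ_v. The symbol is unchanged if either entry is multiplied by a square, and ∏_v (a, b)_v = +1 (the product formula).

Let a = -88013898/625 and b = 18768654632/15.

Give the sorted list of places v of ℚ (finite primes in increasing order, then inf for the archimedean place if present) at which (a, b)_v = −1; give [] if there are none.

Mod squares: a ≡ -199578, b ≡ 8499270. Check v ∈ {∞, 2, 3, 5, 7, 13, 19, 29, 31, 37}.
v=5: a=5^-4·(≡2), b=5^-1·(≡4) mod 5; (2|5)=-1, (4|5)=+1; (−1)^{-4·-1·2}·(-1)^-1·(+1)^-4 = -1.
v=19: a=19^0·(≡4), b=19^1·(≡14) mod 19; (4|19)=+1, (14|19)=-1; (−1)^{0·1·9}·(+1)^1·(-1)^0 = +1.
v=13: a=13^0·(≡2), b=13^3·(≡5) mod 13; (2|13)=-1, (5|13)=-1; (−1)^{0·3·6}·(-1)^3·(-1)^0 = -1.
v=2: v_2(a)=1, v_2(b)=3; units ≡ 3, 3 (mod 8); ε·ε+αω+βω = 1·1+1·1+3·1 ≡ 1  ⇒  (a,b)_2 = -1.
v=37: a=37^1·(≡6), b=37^1·(≡5) mod 37; (6|37)=-1, (5|37)=-1; (−1)^{1·1·18}·(-1)^1·(-1)^1 = +1.
v=31: a=31^1·(≡14), b=31^1·(≡12) mod 31; (14|31)=+1, (12|31)=-1; (−1)^{1·1·15}·(+1)^1·(-1)^1 = +1.
v=3: a=3^3·(≡2), b=3^-1·(≡1) mod 3; (2|3)=-1, (1|3)=+1; (−1)^{3·-1·1}·(-1)^-1·(+1)^3 = +1.
v=7: a=7^2·(≡6), b=7^2·(≡5) mod 7; (6|7)=-1, (5|7)=-1; (−1)^{2·2·3}·(-1)^2·(-1)^2 = +1.
v=29: a=29^1·(≡22), b=29^0·(≡18) mod 29; (22|29)=+1, (18|29)=-1; (−1)^{1·0·14}·(+1)^0·(-1)^1 = -1.
v=∞: -199578 < 0 and 8499270 > 0  ⇒  (a,b)_∞ = +1.
|Ram(-199578, 8499270)| = 4, even; anisotropic at {2, 5, 13, 29}.

[2, 5, 13, 29]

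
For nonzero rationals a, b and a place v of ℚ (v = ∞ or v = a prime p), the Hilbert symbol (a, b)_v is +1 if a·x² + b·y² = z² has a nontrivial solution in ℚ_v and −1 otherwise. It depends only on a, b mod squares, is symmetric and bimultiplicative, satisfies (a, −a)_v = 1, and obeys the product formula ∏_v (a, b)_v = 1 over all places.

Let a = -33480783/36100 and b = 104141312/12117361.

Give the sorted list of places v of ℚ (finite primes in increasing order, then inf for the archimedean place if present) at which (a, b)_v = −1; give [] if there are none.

Mod squares: a ≡ -7, b ≡ 2. Check v ∈ {∞, 2, 3, 5, 7, 11, 19, 41, 59}.
v=7: a=7^1·(≡5), b=7^0·(≡4) mod 7; (5|7)=-1, (4|7)=+1; (−1)^{1·0·3}·(-1)^0·(+1)^1 = +1.
v=19: a=19^-2·(≡2), b=19^0·(≡2) mod 19; (2|19)=-1, (2|19)=-1; (−1)^{-2·0·9}·(-1)^0·(-1)^-2 = +1.
v=11: a=11^0·(≡3), b=11^2·(≡7) mod 11; (3|11)=+1, (7|11)=-1; (−1)^{0·2·5}·(+1)^2·(-1)^0 = +1.
v=2: v_2(a)=-2, v_2(b)=9; units ≡ 1, 1 (mod 8); ε·ε+αω+βω = 0·0+-2·0+9·0 ≡ 0  ⇒  (a,b)_2 = +1.
v=3: a=3^14·(≡2), b=3^0·(≡2) mod 3; (2|3)=-1, (2|3)=-1; (−1)^{14·0·1}·(-1)^0·(-1)^14 = +1.
v=∞: -7 < 0 and 2 > 0  ⇒  (a,b)_∞ = +1.
v=59: a=59^0·(≡14), b=59^-4·(≡58) mod 59; (14|59)=-1, (58|59)=-1; (−1)^{0·-4·29}·(-1)^-4·(-1)^0 = +1.
v=5: a=5^-2·(≡3), b=5^0·(≡2) mod 5; (3|5)=-1, (2|5)=-1; (−1)^{-2·0·2}·(-1)^0·(-1)^-2 = +1.
v=41: a=41^0·(≡38), b=41^2·(≡18) mod 41; (38|41)=-1, (18|41)=+1; (−1)^{0·2·20}·(-1)^2·(+1)^0 = +1.
Ram(a, b) = ∅: the form -7·x² + 2·y² − z² is isotropic over every ℚ_v, so by Hasse–Minkowski it is isotropic over ℚ.

[]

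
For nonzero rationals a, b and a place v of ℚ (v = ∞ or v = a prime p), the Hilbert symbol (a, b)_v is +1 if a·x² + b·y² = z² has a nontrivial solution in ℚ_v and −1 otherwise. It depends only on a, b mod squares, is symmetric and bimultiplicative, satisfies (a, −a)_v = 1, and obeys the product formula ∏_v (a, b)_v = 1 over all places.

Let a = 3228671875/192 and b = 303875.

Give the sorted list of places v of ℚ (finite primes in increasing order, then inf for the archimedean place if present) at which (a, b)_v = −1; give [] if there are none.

[3, 17]

(a, b) ≡ (2145, 12155) mod (ℚ^×)²; places V = {2, 3, 5, 11, 13, 17, ∞}.
(a,b)_2: α=-6, β=0; u≡1, v≡3 (mod 8); ε(u)ε(v)=0·1, αω(v)=-6·1, βω(u)=0·0; sum ≡ 0  ⇒  +1.
(a,b)_3: α=-1, u≡1; β=0, v≡2 (mod 3); (1|3)=+1, (2|3)=-1; sign (−1)^0·+1^0·-1^-1 = -1.
(a,b)_5: α=7, u≡1; β=3, v≡1 (mod 5); (1|5)=+1, (1|5)=+1; sign (−1)^0·+1^3·+1^7 = +1.
(a,b)_13: α=1, u≡3; β=1, v≡1 (mod 13); (3|13)=+1, (1|13)=+1; sign (−1)^0·+1^1·+1^1 = +1.
(a,b)_17: α=2, u≡14; β=1, v≡8 (mod 17); (14|17)=-1, (8|17)=+1; sign (−1)^0·-1^1·+1^2 = -1.
(a,b)_11: α=1, u≡8; β=1, v≡4 (mod 11); (8|11)=-1, (4|11)=+1; sign (−1)^1·-1^1·+1^1 = +1.
(a,b)_∞: sgn(2145)=+, sgn(12155)=+, so +1.
(2145, 12155 / ℚ) ramifies at {3, 17}: a division algebra.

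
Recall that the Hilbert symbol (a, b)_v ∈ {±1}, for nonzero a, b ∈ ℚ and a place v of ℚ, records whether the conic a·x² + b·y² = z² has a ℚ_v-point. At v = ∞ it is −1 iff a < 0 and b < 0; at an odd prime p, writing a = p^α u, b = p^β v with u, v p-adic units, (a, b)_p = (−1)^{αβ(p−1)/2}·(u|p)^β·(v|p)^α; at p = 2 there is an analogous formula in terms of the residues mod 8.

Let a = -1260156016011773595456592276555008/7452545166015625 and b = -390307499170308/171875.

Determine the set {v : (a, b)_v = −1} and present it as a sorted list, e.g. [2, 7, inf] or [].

[11, 19, 43, inf]

Mod squares: a ≡ -517, b ≡ -8987. Check v ∈ {∞, 2, 3, 5, 11, 13, 17, 19, 43, 47}.
v=13: a=13^-2·(≡10), b=13^0·(≡4) mod 13; (10|13)=+1, (4|13)=+1; (−1)^{-2·0·6}·(+1)^0·(+1)^-2 = +1.
v=∞: -517 < 0 and -8987 < 0  ⇒  (a,b)_∞ = -1.
v=11: a=11^1·(≡2), b=11^-1·(≡10) mod 11; (2|11)=-1, (10|11)=-1; (−1)^{1·-1·5}·(-1)^-1·(-1)^1 = -1.
v=47: a=47^5·(≡27), b=47^2·(≡42) mod 47; (27|47)=+1, (42|47)=+1; (−1)^{5·2·23}·(+1)^2·(+1)^5 = +1.
v=3: a=3^8·(≡2), b=3^4·(≡1) mod 3; (2|3)=-1, (1|3)=+1; (−1)^{8·4·1}·(-1)^4·(+1)^8 = +1.
v=5: a=5^-16·(≡2), b=5^-6·(≡2) mod 5; (2|5)=-1, (2|5)=-1; (−1)^{-16·-6·2}·(-1)^-6·(-1)^-16 = +1.
v=2: v_2(a)=8, v_2(b)=2; units ≡ 3, 5 (mod 8); ε·ε+αω+βω = 1·0+8·1+2·1 ≡ 0  ⇒  (a,b)_2 = +1.
v=19: a=19^6·(≡2), b=19^3·(≡2) mod 19; (2|19)=-1, (2|19)=-1; (−1)^{6·3·9}·(-1)^3·(-1)^6 = -1.
v=17: a=17^-2·(≡10), b=17^0·(≡7) mod 17; (10|17)=-1, (7|17)=-1; (−1)^{-2·0·8}·(-1)^0·(-1)^-2 = +1.
v=43: a=43^6·(≡7), b=43^3·(≡40) mod 43; (7|43)=-1, (40|43)=+1; (−1)^{6·3·21}·(-1)^3·(+1)^6 = -1.
(-517, -8987 / ℚ) ramifies at {11, 19, 43, ∞}: a division algebra.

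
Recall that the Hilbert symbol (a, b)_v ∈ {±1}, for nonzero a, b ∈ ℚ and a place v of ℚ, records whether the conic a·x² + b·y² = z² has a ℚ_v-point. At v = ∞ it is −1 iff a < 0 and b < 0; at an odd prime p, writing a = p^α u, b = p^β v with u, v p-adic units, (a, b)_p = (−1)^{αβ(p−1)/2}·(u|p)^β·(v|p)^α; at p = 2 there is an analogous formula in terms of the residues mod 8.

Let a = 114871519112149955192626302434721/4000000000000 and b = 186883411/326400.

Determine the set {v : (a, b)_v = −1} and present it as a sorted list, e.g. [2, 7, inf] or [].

Mod squares: a ≡ 292929, b ≡ 466089. Check v ∈ {∞, 2, 3, 5, 7, 11, 13, 17, 19, 29, 37}.
v=5: a=5^-12·(≡4), b=5^-2·(≡1) mod 5; (4|5)=+1, (1|5)=+1; (−1)^{-12·-2·2}·(+1)^-2·(+1)^-12 = +1.
v=7: a=7^1·(≡4), b=7^0·(≡2) mod 7; (4|7)=+1, (2|7)=+1; (−1)^{1·0·3}·(+1)^0·(+1)^1 = +1.
v=29: a=29^1·(≡4), b=29^0·(≡9) mod 29; (4|29)=+1, (9|29)=+1; (−1)^{1·0·14}·(+1)^0·(+1)^1 = +1.
v=3: a=3^3·(≡2), b=3^-1·(≡2) mod 3; (2|3)=-1, (2|3)=-1; (−1)^{3·-1·1}·(-1)^-1·(-1)^3 = -1.
v=11: a=11^6·(≡10), b=11^2·(≡10) mod 11; (10|11)=-1, (10|11)=-1; (−1)^{6·2·5}·(-1)^2·(-1)^6 = +1.
v=17: a=17^0·(≡4), b=17^-1·(≡2) mod 17; (4|17)=+1, (2|17)=+1; (−1)^{0·-1·8}·(+1)^-1·(+1)^0 = +1.
v=2: v_2(a)=-14, v_2(b)=-8; units ≡ 1, 1 (mod 8); ε·ε+αω+βω = 0·0+-14·0+-8·0 ≡ 0  ⇒  (a,b)_2 = +1.
v=∞: 292929 > 0 and 466089 > 0  ⇒  (a,b)_∞ = +1.
v=19: a=19^4·(≡17), b=19^1·(≡8) mod 19; (17|19)=+1, (8|19)=-1; (−1)^{4·1·9}·(+1)^1·(-1)^4 = +1.
v=37: a=37^3·(≡11), b=37^1·(≡32) mod 37; (11|37)=+1, (32|37)=-1; (−1)^{3·1·18}·(+1)^1·(-1)^3 = -1.
v=13: a=13^11·(≡1), b=13^3·(≡12) mod 13; (1|13)=+1, (12|13)=+1; (−1)^{11·3·6}·(+1)^3·(+1)^11 = +1.
|Ram(292929, 466089)| = 2, even; anisotropic at {3, 37}.

[3, 37]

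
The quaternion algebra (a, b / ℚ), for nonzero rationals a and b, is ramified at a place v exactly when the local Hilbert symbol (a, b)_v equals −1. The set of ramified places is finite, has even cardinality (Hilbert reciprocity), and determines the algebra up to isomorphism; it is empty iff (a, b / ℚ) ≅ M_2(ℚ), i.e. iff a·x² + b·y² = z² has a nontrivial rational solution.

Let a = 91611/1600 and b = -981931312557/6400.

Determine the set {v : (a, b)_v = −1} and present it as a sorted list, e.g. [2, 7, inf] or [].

[2, 3]

(a, b) ≡ (1131, -13) mod (ℚ^×)²; places V = {2, 3, 5, 13, 29, ∞}.
(a,b)_∞: sgn(1131)=+, sgn(-13)=−, so +1.
(a,b)_5: α=-2, u≡4; β=-2, v≡3 (mod 5); (4|5)=+1, (3|5)=-1; sign (−1)^0·+1^-2·-1^-2 = +1.
(a,b)_3: α=5, u≡2; β=12, v≡2 (mod 3); (2|3)=-1, (2|3)=-1; sign (−1)^0·-1^12·-1^5 = -1.
(a,b)_29: α=1, u≡17; β=2, v≡23 (mod 29); (17|29)=-1, (23|29)=+1; sign (−1)^0·-1^2·+1^1 = +1.
(a,b)_13: α=1, u≡1; β=3, v≡1 (mod 13); (1|13)=+1, (1|13)=+1; sign (−1)^0·+1^3·+1^1 = +1.
(a,b)_2: α=-6, β=-8; u≡3, v≡3 (mod 8); ε(u)ε(v)=1·1, αω(v)=-6·1, βω(u)=-8·1; sum ≡ 1  ⇒  -1.
(1131, -13 / ℚ) ramifies at {2, 3}: a division algebra.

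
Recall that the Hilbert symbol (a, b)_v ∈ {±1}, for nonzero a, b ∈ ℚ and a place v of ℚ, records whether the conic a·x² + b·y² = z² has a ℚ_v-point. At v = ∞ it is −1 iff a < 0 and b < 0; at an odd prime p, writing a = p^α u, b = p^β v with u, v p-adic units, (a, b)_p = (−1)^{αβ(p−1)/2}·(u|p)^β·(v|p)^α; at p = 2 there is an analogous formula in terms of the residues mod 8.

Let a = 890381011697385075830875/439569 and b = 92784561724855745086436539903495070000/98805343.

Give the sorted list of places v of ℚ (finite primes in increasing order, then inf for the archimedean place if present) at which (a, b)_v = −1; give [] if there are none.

[7, 19, 31, 37]

(a, b) ≡ (144115, 329189) mod (ℚ^×)²; places V = {2, 3, 5, 7, 11, 13, 17, 19, 31, 37, 41, ∞}.
(a,b)_31: α=6, u≡29; β=9, v≡22 (mod 31); (29|31)=-1, (22|31)=-1; sign (−1)^0·-1^9·-1^6 = -1.
(a,b)_2: α=0, β=4; u≡3, v≡5 (mod 8); ε(u)ε(v)=1·0, αω(v)=0·1, βω(u)=4·1; sum ≡ 0  ⇒  +1.
(a,b)_37: α=3, u≡12; β=5, v≡35 (mod 37); (12|37)=+1, (35|37)=-1; sign (−1)^0·+1^5·-1^3 = -1.
(a,b)_3: α=-2, u≡1; β=0, v≡2 (mod 3); (1|3)=+1, (2|3)=-1; sign (−1)^0·+1^0·-1^-2 = +1.
(a,b)_41: α=3, u≡12; β=5, v≡38 (mod 41); (12|41)=-1, (38|41)=-1; sign (−1)^0·-1^5·-1^3 = +1.
(a,b)_∞: sgn(144115)=+, sgn(329189)=+, so +1.
(a,b)_17: α=-2, u≡7; β=-4, v≡1 (mod 17); (7|17)=-1, (1|17)=+1; sign (−1)^0·-1^-4·+1^-2 = +1.
(a,b)_13: α=-2, u≡3; β=-2, v≡10 (mod 13); (3|13)=+1, (10|13)=+1; sign (−1)^0·+1^-2·+1^-2 = +1.
(a,b)_19: α=1, u≡17; β=2, v≡15 (mod 19); (17|19)=+1, (15|19)=-1; sign (−1)^0·+1^2·-1^1 = -1.
(a,b)_11: α=2, u≡1; β=2, v≡1 (mod 11); (1|11)=+1, (1|11)=+1; sign (−1)^0·+1^2·+1^2 = +1.
(a,b)_5: α=3, u≡3; β=4, v≡4 (mod 5); (3|5)=-1, (4|5)=+1; sign (−1)^0·-1^4·+1^3 = +1.
(a,b)_7: α=0, u≡6; β=-1, v≡4 (mod 7); (6|7)=-1, (4|7)=+1; sign (−1)^0·-1^-1·+1^0 = -1.
Ram(144115, 329189) = {7, 19, 31, 37}; no ℚ_7-point on the conic.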